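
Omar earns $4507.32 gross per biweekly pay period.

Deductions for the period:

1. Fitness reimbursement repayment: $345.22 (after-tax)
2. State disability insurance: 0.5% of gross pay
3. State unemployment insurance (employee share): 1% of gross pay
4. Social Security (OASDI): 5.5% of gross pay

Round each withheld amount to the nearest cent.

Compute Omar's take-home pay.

State disability insurance: $4507.32 × 0.005 = $22.54
Social Security (OASDI): $4507.32 × 0.055 = $247.90
State unemployment insurance (employee share): $4507.32 × 0.01 = $45.07
Fitness reimbursement repayment: $345.22
Total deductions = $22.54 + $247.90 + $45.07 + $345.22 = $660.73
Net pay = $4507.32 − $660.73 = $3846.59

$3846.59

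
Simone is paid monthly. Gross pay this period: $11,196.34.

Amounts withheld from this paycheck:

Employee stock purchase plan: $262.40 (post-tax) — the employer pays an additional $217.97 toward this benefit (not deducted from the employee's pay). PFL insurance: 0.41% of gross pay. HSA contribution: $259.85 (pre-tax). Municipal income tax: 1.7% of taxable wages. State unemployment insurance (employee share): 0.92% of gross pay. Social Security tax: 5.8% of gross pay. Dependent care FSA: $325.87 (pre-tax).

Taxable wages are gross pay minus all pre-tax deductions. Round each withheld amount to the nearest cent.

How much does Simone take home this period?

Dependent care FSA: $325.87
HSA contribution: $259.85
Pre-tax total = $325.87 + $259.85 = $585.72
Taxable wages = $11,196.34 − $585.72 = $10,610.62
Municipal income tax: $10,610.62 × 0.017 = $180.38
PFL insurance: $11,196.34 × 0.0041 = $45.90
Social Security tax: $11,196.34 × 0.058 = $649.39
State unemployment insurance (employee share): $11,196.34 × 0.0092 = $103.01
Employee stock purchase plan: $262.40
(Employer's $217.97 toward employee stock purchase plan is not withheld from the employee.)
Total deductions = $325.87 + $259.85 + $180.38 + $45.90 + $649.39 + $103.01 + $262.40 = $1,826.80
Net pay = $11,196.34 − $1,826.80 = $9,369.54

$9,369.54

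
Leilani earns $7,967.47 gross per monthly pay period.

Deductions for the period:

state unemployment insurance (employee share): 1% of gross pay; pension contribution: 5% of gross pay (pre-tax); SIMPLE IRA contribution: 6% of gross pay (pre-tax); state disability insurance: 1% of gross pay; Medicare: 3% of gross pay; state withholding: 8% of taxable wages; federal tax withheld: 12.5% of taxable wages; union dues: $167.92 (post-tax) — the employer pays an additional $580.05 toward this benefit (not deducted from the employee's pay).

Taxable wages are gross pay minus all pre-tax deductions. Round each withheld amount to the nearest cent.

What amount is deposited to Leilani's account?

$5,071.11

Pension contribution: $7,967.47 × 0.05 = $398.37
SIMPLE IRA contribution: $7,967.47 × 0.06 = $478.05
Pre-tax total = $398.37 + $478.05 = $876.42
Taxable wages = $7,967.47 − $876.42 = $7,091.05
Federal tax withheld: $7,091.05 × 0.125 = $886.38
State withholding: $7,091.05 × 0.08 = $567.28
State unemployment insurance (employee share): $7,967.47 × 0.01 = $79.67
State disability insurance: $7,967.47 × 0.01 = $79.67
Medicare: $7,967.47 × 0.03 = $239.02
Union dues: $167.92
(Employer's $580.05 toward union dues is not withheld from the employee.)
Total deductions = $398.37 + $478.05 + $886.38 + $567.28 + $79.67 + $79.67 + $239.02 + $167.92 = $2,896.36
Net pay = $7,967.47 − $2,896.36 = $5,071.11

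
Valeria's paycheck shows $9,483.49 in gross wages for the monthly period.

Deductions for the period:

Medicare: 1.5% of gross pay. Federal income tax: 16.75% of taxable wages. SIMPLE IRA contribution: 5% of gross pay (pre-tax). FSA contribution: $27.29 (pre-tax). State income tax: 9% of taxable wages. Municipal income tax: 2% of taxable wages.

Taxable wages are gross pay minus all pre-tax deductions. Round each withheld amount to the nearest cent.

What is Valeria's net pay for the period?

$6,347.27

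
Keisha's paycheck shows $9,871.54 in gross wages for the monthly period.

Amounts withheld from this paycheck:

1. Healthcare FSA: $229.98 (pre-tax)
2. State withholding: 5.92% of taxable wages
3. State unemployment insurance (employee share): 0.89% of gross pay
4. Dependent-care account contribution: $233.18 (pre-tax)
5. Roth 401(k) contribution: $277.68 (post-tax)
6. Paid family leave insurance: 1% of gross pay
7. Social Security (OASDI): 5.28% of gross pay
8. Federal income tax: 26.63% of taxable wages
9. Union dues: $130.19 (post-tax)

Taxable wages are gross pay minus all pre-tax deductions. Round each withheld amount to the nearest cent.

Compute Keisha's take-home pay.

Healthcare FSA: $229.98
Dependent-care account contribution: $233.18
Pre-tax total = $229.98 + $233.18 = $463.16
Taxable wages = $9,871.54 − $463.16 = $9,408.38
Federal income tax: $9,408.38 × 0.2663 = $2,505.45
State withholding: $9,408.38 × 0.0592 = $556.98
Social Security (OASDI): $9,871.54 × 0.0528 = $521.22
State unemployment insurance (employee share): $9,871.54 × 0.0089 = $87.86
Paid family leave insurance: $9,871.54 × 0.01 = $98.72
Roth 401(k) contribution: $277.68
Union dues: $130.19
Total deductions = $229.98 + $233.18 + $2,505.45 + $556.98 + $521.22 + $87.86 + $98.72 + $277.68 + $130.19 = $4,641.26
Net pay = $9,871.54 − $4,641.26 = $5,230.28

$5,230.28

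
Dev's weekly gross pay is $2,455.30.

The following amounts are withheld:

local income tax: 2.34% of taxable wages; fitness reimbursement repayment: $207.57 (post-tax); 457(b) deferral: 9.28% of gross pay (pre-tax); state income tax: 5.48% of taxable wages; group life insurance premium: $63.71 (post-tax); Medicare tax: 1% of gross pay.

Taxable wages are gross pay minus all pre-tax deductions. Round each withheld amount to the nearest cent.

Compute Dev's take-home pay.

457(b) deferral: $2,455.30 × 0.0928 = $227.85
Taxable wages = $2,455.30 − $227.85 = $2,227.45
Local income tax: $2,227.45 × 0.0234 = $52.12
State income tax: $2,227.45 × 0.0548 = $122.06
Medicare tax: $2,455.30 × 0.01 = $24.55
Group life insurance premium: $63.71
Fitness reimbursement repayment: $207.57
Total deductions = $227.85 + $52.12 + $122.06 + $24.55 + $63.71 + $207.57 = $697.86
Net pay = $2,455.30 − $697.86 = $1,757.44

$1,757.44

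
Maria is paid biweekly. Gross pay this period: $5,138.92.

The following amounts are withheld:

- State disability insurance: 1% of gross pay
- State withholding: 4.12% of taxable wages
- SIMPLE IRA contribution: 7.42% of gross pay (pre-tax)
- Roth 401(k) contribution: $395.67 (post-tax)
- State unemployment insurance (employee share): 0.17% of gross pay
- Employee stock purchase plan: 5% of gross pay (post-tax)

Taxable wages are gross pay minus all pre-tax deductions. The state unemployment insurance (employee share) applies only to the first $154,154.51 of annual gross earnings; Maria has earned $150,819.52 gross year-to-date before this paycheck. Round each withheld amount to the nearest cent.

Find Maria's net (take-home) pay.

SIMPLE IRA contribution: $5,138.92 × 0.0742 = $381.31
Taxable wages = $5,138.92 − $381.31 = $4,757.61
State withholding: $4,757.61 × 0.0412 = $196.01
State unemployment insurance (employee share): only $154,154.51 − $150,819.52 = $3,334.99 of this check is subject → $3,334.99 × 0.0017 = $5.67
State disability insurance: $5,138.92 × 0.01 = $51.39
Employee stock purchase plan: $5,138.92 × 0.05 = $256.95
Roth 401(k) contribution: $395.67
Total deductions = $381.31 + $196.01 + $5.67 + $51.39 + $256.95 + $395.67 = $1,287.00
Net pay = $5,138.92 − $1,287.00 = $3,851.92

$3,851.92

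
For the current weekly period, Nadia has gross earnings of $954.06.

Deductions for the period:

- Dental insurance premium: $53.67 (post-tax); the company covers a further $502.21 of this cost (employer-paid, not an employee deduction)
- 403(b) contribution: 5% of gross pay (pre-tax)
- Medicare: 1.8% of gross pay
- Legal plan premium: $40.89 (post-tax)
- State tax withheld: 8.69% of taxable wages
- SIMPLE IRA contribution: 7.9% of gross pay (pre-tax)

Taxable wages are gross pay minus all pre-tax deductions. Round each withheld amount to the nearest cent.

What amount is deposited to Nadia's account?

$647.05

403(b) contribution: $954.06 × 0.05 = $47.70
SIMPLE IRA contribution: $954.06 × 0.079 = $75.37
Pre-tax total = $47.70 + $75.37 = $123.07
Taxable wages = $954.06 − $123.07 = $830.99
State tax withheld: $830.99 × 0.0869 = $72.21
Medicare: $954.06 × 0.018 = $17.17
Legal plan premium: $40.89
Dental insurance premium: $53.67
(Employer's $502.21 toward dental insurance premium is not withheld from the employee.)
Total deductions = $47.70 + $75.37 + $72.21 + $17.17 + $40.89 + $53.67 = $307.01
Net pay = $954.06 − $307.01 = $647.05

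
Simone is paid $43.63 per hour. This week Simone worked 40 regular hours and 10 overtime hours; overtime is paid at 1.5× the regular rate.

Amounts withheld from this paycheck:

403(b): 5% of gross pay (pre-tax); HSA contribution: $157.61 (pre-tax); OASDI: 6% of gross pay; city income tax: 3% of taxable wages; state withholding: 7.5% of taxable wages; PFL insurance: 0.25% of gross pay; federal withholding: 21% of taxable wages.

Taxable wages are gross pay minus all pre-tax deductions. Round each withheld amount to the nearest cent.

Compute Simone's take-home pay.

$1,303.64

Regular pay: 40 × $43.63 = $1,745.20
Overtime pay: 10 × $43.63 × 1.5 = $654.45
Gross pay = $1,745.20 + $654.45 = $2,399.65
403(b): $2,399.65 × 0.05 = $119.98
HSA contribution: $157.61
Pre-tax total = $119.98 + $157.61 = $277.59
Taxable wages = $2,399.65 − $277.59 = $2,122.06
Federal withholding: $2,122.06 × 0.21 = $445.63
City income tax: $2,122.06 × 0.03 = $63.66
State withholding: $2,122.06 × 0.075 = $159.15
OASDI: $2,399.65 × 0.06 = $143.98
PFL insurance: $2,399.65 × 0.0025 = $6.00
Total deductions = $119.98 + $157.61 + $445.63 + $63.66 + $159.15 + $143.98 + $6.00 = $1,096.01
Net pay = $2,399.65 − $1,096.01 = $1,303.64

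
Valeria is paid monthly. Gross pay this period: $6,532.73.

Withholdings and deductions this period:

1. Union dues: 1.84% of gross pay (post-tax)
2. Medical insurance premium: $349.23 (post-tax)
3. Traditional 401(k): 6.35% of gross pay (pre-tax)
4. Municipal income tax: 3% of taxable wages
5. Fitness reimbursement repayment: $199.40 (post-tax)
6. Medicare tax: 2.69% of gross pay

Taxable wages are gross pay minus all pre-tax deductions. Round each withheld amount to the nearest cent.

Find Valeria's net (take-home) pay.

$5,089.80

Traditional 401(k): $6,532.73 × 0.0635 = $414.83
Taxable wages = $6,532.73 − $414.83 = $6,117.90
Municipal income tax: $6,117.90 × 0.03 = $183.54
Medicare tax: $6,532.73 × 0.0269 = $175.73
Medical insurance premium: $349.23
Union dues: $6,532.73 × 0.0184 = $120.20
Fitness reimbursement repayment: $199.40
Total deductions = $414.83 + $183.54 + $175.73 + $349.23 + $120.20 + $199.40 = $1,442.93
Net pay = $6,532.73 − $1,442.93 = $5,089.80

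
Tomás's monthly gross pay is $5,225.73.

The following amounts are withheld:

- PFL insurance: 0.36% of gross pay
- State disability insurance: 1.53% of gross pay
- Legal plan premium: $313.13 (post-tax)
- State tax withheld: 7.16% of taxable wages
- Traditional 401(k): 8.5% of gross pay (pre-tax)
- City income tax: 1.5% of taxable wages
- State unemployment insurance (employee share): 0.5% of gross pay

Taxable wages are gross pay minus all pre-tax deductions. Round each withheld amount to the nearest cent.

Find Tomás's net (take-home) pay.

$3,929.44

Traditional 401(k): $5,225.73 × 0.085 = $444.19
Taxable wages = $5,225.73 − $444.19 = $4,781.54
City income tax: $4,781.54 × 0.015 = $71.72
State tax withheld: $4,781.54 × 0.0716 = $342.36
State unemployment insurance (employee share): $5,225.73 × 0.005 = $26.13
PFL insurance: $5,225.73 × 0.0036 = $18.81
State disability insurance: $5,225.73 × 0.0153 = $79.95
Legal plan premium: $313.13
Total deductions = $444.19 + $71.72 + $342.36 + $26.13 + $18.81 + $79.95 + $313.13 = $1,296.29
Net pay = $5,225.73 − $1,296.29 = $3,929.44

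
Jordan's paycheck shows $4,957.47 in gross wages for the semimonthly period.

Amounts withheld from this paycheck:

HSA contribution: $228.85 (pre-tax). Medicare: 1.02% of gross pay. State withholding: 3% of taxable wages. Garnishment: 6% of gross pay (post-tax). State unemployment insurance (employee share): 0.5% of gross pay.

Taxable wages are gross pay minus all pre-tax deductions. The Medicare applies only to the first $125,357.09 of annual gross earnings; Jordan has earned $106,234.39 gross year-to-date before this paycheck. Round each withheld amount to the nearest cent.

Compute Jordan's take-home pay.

$4,213.95

HSA contribution: $228.85
Taxable wages = $4,957.47 − $228.85 = $4,728.62
State withholding: $4,728.62 × 0.03 = $141.86
Medicare: cap not yet reached, full $4,957.47 is subject → $4,957.47 × 0.0102 = $50.57
State unemployment insurance (employee share): $4,957.47 × 0.005 = $24.79
Garnishment: $4,957.47 × 0.06 = $297.45
Total deductions = $228.85 + $141.86 + $50.57 + $24.79 + $297.45 = $743.52
Net pay = $4,957.47 − $743.52 = $4,213.95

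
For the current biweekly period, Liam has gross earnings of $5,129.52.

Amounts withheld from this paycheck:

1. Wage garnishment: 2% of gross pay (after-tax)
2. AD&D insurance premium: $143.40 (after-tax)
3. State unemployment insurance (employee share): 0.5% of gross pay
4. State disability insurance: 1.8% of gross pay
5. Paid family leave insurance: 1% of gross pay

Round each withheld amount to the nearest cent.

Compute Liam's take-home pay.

State disability insurance: $5,129.52 × 0.018 = $92.33
State unemployment insurance (employee share): $5,129.52 × 0.005 = $25.65
Paid family leave insurance: $5,129.52 × 0.01 = $51.30
AD&D insurance premium: $143.40
Wage garnishment: $5,129.52 × 0.02 = $102.59
Total deductions = $92.33 + $25.65 + $51.30 + $143.40 + $102.59 = $415.27
Net pay = $5,129.52 − $415.27 = $4,714.25

$4,714.25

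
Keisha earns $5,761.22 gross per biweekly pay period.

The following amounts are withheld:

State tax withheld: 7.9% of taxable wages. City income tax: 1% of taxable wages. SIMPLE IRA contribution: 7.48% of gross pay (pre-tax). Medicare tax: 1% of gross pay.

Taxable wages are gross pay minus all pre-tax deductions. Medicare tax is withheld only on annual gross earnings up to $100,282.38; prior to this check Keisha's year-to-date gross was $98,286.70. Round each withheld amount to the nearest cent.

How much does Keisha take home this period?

$4,835.93

SIMPLE IRA contribution: $5,761.22 × 0.0748 = $430.94
Taxable wages = $5,761.22 − $430.94 = $5,330.28
City income tax: $5,330.28 × 0.01 = $53.30
State tax withheld: $5,330.28 × 0.079 = $421.09
Medicare tax: only $100,282.38 − $98,286.70 = $1,995.68 of this check is subject → $1,995.68 × 0.01 = $19.96
Total deductions = $430.94 + $53.30 + $421.09 + $19.96 = $925.29
Net pay = $5,761.22 − $925.29 = $4,835.93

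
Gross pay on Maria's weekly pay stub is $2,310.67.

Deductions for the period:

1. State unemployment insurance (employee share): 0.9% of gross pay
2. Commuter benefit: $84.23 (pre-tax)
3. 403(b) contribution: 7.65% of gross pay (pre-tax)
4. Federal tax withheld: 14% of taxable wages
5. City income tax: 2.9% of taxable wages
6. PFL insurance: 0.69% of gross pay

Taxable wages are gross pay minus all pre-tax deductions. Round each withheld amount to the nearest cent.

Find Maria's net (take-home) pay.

403(b) contribution: $2,310.67 × 0.0765 = $176.77
Commuter benefit: $84.23
Pre-tax total = $176.77 + $84.23 = $261.00
Taxable wages = $2,310.67 − $261.00 = $2,049.67
City income tax: $2,049.67 × 0.029 = $59.44
Federal tax withheld: $2,049.67 × 0.14 = $286.95
State unemployment insurance (employee share): $2,310.67 × 0.009 = $20.80
PFL insurance: $2,310.67 × 0.0069 = $15.94
Total deductions = $176.77 + $84.23 + $59.44 + $286.95 + $20.80 + $15.94 = $644.13
Net pay = $2,310.67 − $644.13 = $1,666.54

$1,666.54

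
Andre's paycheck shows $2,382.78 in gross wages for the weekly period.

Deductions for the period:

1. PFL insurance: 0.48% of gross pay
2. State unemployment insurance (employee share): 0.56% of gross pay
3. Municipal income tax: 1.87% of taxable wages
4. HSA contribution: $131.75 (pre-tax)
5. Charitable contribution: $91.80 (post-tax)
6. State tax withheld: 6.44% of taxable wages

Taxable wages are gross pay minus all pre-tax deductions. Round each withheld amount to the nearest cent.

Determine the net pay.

$1,947.39

HSA contribution: $131.75
Taxable wages = $2,382.78 − $131.75 = $2,251.03
Municipal income tax: $2,251.03 × 0.0187 = $42.09
State tax withheld: $2,251.03 × 0.0644 = $144.97
PFL insurance: $2,382.78 × 0.0048 = $11.44
State unemployment insurance (employee share): $2,382.78 × 0.0056 = $13.34
Charitable contribution: $91.80
Total deductions = $131.75 + $42.09 + $144.97 + $11.44 + $13.34 + $91.80 = $435.39
Net pay = $2,382.78 − $435.39 = $1,947.39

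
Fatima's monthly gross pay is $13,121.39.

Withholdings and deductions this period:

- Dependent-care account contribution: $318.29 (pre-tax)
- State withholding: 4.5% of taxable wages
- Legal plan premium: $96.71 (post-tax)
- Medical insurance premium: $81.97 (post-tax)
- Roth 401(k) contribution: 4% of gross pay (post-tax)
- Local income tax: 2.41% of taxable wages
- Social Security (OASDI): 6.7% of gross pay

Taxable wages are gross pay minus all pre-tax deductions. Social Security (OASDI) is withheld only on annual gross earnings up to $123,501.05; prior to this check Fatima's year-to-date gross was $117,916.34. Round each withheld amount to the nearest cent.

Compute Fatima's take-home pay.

Dependent-care account contribution: $318.29
Taxable wages = $13,121.39 − $318.29 = $12,803.10
Local income tax: $12,803.10 × 0.0241 = $308.55
State withholding: $12,803.10 × 0.045 = $576.14
Social Security (OASDI): only $123,501.05 − $117,916.34 = $5,584.71 of this check is subject → $5,584.71 × 0.067 = $374.18
Medical insurance premium: $81.97
Roth 401(k) contribution: $13,121.39 × 0.04 = $524.86
Legal plan premium: $96.71
Total deductions = $318.29 + $308.55 + $576.14 + $374.18 + $81.97 + $524.86 + $96.71 = $2,280.70
Net pay = $13,121.39 − $2,280.70 = $10,840.69

$10,840.69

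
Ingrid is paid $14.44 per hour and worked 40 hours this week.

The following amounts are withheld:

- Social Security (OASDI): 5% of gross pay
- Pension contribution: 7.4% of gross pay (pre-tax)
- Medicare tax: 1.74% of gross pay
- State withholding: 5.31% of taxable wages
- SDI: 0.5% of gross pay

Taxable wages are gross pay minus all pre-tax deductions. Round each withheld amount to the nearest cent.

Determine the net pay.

Gross pay: 40 × $14.44 = $577.60
Pension contribution: $577.60 × 0.074 = $42.74
Taxable wages = $577.60 − $42.74 = $534.86
State withholding: $534.86 × 0.0531 = $28.40
Social Security (OASDI): $577.60 × 0.05 = $28.88
SDI: $577.60 × 0.005 = $2.89
Medicare tax: $577.60 × 0.0174 = $10.05
Total deductions = $42.74 + $28.40 + $28.88 + $2.89 + $10.05 = $112.96
Net pay = $577.60 − $112.96 = $464.64

$464.64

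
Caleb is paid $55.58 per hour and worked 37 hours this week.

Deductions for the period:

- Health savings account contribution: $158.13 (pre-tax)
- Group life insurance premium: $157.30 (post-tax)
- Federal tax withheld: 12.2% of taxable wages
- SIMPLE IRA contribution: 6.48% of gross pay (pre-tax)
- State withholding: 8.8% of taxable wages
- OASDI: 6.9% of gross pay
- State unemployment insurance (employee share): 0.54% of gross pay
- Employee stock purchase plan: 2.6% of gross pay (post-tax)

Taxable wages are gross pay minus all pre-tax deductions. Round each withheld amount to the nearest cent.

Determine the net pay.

Gross pay: 37 × $55.58 = $2,056.46
Health savings account contribution: $158.13
SIMPLE IRA contribution: $2,056.46 × 0.0648 = $133.26
Pre-tax total = $158.13 + $133.26 = $291.39
Taxable wages = $2,056.46 − $291.39 = $1,765.07
Federal tax withheld: $1,765.07 × 0.122 = $215.34
State withholding: $1,765.07 × 0.088 = $155.33
State unemployment insurance (employee share): $2,056.46 × 0.0054 = $11.10
OASDI: $2,056.46 × 0.069 = $141.90
Employee stock purchase plan: $2,056.46 × 0.026 = $53.47
Group life insurance premium: $157.30
Total deductions = $158.13 + $133.26 + $215.34 + $155.33 + $11.10 + $141.90 + $53.47 + $157.30 = $1,025.83
Net pay = $2,056.46 − $1,025.83 = $1,030.63

$1,030.63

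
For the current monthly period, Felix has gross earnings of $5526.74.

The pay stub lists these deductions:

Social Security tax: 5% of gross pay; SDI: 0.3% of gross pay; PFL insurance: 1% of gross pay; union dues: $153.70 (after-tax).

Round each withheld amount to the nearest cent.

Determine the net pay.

SDI: $5526.74 × 0.003 = $16.58
PFL insurance: $5526.74 × 0.01 = $55.27
Social Security tax: $5526.74 × 0.05 = $276.34
Union dues: $153.70
Total deductions = $16.58 + $55.27 + $276.34 + $153.70 = $501.89
Net pay = $5526.74 − $501.89 = $5024.85

$5024.85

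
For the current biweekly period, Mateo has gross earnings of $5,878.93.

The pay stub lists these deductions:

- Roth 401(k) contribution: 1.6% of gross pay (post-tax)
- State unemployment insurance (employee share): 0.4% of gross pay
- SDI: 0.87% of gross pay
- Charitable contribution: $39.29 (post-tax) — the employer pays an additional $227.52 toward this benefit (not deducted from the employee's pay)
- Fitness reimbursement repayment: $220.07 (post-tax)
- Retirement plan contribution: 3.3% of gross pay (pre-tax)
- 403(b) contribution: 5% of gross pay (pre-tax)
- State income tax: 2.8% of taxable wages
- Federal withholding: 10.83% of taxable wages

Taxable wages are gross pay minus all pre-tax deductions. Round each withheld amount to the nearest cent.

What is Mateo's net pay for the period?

$4,228.10

403(b) contribution: $5,878.93 × 0.05 = $293.95
Retirement plan contribution: $5,878.93 × 0.033 = $194.00
Pre-tax total = $293.95 + $194.00 = $487.95
Taxable wages = $5,878.93 − $487.95 = $5,390.98
Federal withholding: $5,390.98 × 0.1083 = $583.84
State income tax: $5,390.98 × 0.028 = $150.95
State unemployment insurance (employee share): $5,878.93 × 0.004 = $23.52
SDI: $5,878.93 × 0.0087 = $51.15
Fitness reimbursement repayment: $220.07
Roth 401(k) contribution: $5,878.93 × 0.016 = $94.06
Charitable contribution: $39.29
(Employer's $227.52 toward charitable contribution is not withheld from the employee.)
Total deductions = $293.95 + $194.00 + $583.84 + $150.95 + $23.52 + $51.15 + $220.07 + $94.06 + $39.29 = $1,650.83
Net pay = $5,878.93 − $1,650.83 = $4,228.10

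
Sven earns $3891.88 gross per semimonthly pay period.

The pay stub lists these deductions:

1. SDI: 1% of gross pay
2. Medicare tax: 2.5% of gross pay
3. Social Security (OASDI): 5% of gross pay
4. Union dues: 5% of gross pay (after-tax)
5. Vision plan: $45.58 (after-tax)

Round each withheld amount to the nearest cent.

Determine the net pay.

$3320.90

Medicare tax: $3891.88 × 0.025 = $97.30
Social Security (OASDI): $3891.88 × 0.05 = $194.59
SDI: $3891.88 × 0.01 = $38.92
Union dues: $3891.88 × 0.05 = $194.59
Vision plan: $45.58
Total deductions = $97.30 + $194.59 + $38.92 + $194.59 + $45.58 = $570.98
Net pay = $3891.88 − $570.98 = $3320.90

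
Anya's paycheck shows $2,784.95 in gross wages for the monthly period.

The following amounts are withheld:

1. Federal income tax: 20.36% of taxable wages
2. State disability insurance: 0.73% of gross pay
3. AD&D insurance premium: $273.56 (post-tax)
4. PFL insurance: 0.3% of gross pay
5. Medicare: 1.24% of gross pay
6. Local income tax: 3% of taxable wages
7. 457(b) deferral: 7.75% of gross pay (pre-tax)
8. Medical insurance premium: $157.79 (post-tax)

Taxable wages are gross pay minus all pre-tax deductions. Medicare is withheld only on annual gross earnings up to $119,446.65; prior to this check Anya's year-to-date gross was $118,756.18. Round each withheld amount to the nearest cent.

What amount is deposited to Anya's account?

$1,500.39

457(b) deferral: $2,784.95 × 0.0775 = $215.83
Taxable wages = $2,784.95 − $215.83 = $2,569.12
Local income tax: $2,569.12 × 0.03 = $77.07
Federal income tax: $2,569.12 × 0.2036 = $523.07
PFL insurance: $2,784.95 × 0.003 = $8.35
Medicare: only $119,446.65 − $118,756.18 = $690.47 of this check is subject → $690.47 × 0.0124 = $8.56
State disability insurance: $2,784.95 × 0.0073 = $20.33
AD&D insurance premium: $273.56
Medical insurance premium: $157.79
Total deductions = $215.83 + $77.07 + $523.07 + $8.35 + $8.56 + $20.33 + $273.56 + $157.79 = $1,284.56
Net pay = $2,784.95 − $1,284.56 = $1,500.39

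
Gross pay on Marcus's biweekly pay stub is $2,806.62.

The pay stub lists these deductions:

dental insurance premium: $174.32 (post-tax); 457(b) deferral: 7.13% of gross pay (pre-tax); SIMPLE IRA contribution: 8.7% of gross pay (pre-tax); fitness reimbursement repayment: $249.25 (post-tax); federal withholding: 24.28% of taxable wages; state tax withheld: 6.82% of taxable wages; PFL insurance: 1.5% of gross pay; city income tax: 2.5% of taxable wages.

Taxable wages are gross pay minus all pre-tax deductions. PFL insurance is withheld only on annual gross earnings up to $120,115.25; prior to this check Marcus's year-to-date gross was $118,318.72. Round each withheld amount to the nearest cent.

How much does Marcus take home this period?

457(b) deferral: $2,806.62 × 0.0713 = $200.11
SIMPLE IRA contribution: $2,806.62 × 0.087 = $244.18
Pre-tax total = $200.11 + $244.18 = $444.29
Taxable wages = $2,806.62 − $444.29 = $2,362.33
Federal withholding: $2,362.33 × 0.2428 = $573.57
State tax withheld: $2,362.33 × 0.0682 = $161.11
City income tax: $2,362.33 × 0.025 = $59.06
PFL insurance: only $120,115.25 − $118,318.72 = $1,796.53 of this check is subject → $1,796.53 × 0.015 = $26.95
Fitness reimbursement repayment: $249.25
Dental insurance premium: $174.32
Total deductions = $200.11 + $244.18 + $573.57 + $161.11 + $59.06 + $26.95 + $249.25 + $174.32 = $1,688.55
Net pay = $2,806.62 − $1,688.55 = $1,118.07

$1,118.07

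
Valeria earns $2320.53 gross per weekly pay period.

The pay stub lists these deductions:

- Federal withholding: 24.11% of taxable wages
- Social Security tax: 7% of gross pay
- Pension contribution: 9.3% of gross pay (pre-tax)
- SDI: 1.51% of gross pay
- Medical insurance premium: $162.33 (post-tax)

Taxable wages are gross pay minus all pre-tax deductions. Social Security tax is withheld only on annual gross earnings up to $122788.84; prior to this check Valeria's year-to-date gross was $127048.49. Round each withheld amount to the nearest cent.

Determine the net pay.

$1399.90

Pension contribution: $2320.53 × 0.093 = $215.81
Taxable wages = $2320.53 − $215.81 = $2104.72
Federal withholding: $2104.72 × 0.2411 = $507.45
SDI: $2320.53 × 0.0151 = $35.04
Social Security tax: annual cap $122788.84 already reached (YTD $127048.49), so $0.00
Medical insurance premium: $162.33
Total deductions = $215.81 + $507.45 + $35.04 + $0.00 + $162.33 = $920.63
Net pay = $2320.53 − $920.63 = $1399.90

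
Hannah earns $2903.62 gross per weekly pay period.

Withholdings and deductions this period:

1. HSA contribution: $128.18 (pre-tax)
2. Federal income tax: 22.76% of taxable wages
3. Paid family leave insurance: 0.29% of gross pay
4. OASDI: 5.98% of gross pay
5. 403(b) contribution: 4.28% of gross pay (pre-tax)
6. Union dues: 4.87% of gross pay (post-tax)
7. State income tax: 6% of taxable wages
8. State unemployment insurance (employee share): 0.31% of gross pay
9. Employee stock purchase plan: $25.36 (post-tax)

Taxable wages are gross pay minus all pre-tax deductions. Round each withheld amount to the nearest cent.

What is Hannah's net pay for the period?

403(b) contribution: $2903.62 × 0.0428 = $124.27
HSA contribution: $128.18
Pre-tax total = $124.27 + $128.18 = $252.45
Taxable wages = $2903.62 − $252.45 = $2651.17
Federal income tax: $2651.17 × 0.2276 = $603.41
State income tax: $2651.17 × 0.06 = $159.07
OASDI: $2903.62 × 0.0598 = $173.64
Paid family leave insurance: $2903.62 × 0.0029 = $8.42
State unemployment insurance (employee share): $2903.62 × 0.0031 = $9.00
Union dues: $2903.62 × 0.0487 = $141.41
Employee stock purchase plan: $25.36
Total deductions = $124.27 + $128.18 + $603.41 + $159.07 + $173.64 + $8.42 + $9.00 + $141.41 + $25.36 = $1372.76
Net pay = $2903.62 − $1372.76 = $1530.86

$1530.86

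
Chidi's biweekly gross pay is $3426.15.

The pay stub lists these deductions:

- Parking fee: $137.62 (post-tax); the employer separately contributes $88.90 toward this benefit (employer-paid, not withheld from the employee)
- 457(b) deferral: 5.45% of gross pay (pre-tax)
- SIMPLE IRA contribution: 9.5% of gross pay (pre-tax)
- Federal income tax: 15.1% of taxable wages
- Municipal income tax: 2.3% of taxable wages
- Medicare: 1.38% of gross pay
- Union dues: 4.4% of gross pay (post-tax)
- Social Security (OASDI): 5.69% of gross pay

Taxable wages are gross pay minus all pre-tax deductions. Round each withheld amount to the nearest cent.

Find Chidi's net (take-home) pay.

SIMPLE IRA contribution: $3426.15 × 0.095 = $325.48
457(b) deferral: $3426.15 × 0.0545 = $186.73
Pre-tax total = $325.48 + $186.73 = $512.21
Taxable wages = $3426.15 − $512.21 = $2913.94
Federal income tax: $2913.94 × 0.151 = $440.00
Municipal income tax: $2913.94 × 0.023 = $67.02
Social Security (OASDI): $3426.15 × 0.0569 = $194.95
Medicare: $3426.15 × 0.0138 = $47.28
Union dues: $3426.15 × 0.044 = $150.75
Parking fee: $137.62
(Employer's $88.90 toward parking fee is not withheld from the employee.)
Total deductions = $325.48 + $186.73 + $440.00 + $67.02 + $194.95 + $47.28 + $150.75 + $137.62 = $1549.83
Net pay = $3426.15 − $1549.83 = $1876.32

$1876.32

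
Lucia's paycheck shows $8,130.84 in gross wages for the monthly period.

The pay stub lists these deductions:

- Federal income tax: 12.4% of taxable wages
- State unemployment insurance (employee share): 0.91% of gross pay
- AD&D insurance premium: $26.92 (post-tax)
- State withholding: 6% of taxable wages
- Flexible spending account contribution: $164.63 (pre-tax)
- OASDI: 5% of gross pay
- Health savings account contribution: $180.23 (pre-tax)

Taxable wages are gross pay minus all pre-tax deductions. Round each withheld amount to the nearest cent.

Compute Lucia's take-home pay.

$5,845.91

Flexible spending account contribution: $164.63
Health savings account contribution: $180.23
Pre-tax total = $164.63 + $180.23 = $344.86
Taxable wages = $8,130.84 − $344.86 = $7,785.98
Federal income tax: $7,785.98 × 0.124 = $965.46
State withholding: $7,785.98 × 0.06 = $467.16
OASDI: $8,130.84 × 0.05 = $406.54
State unemployment insurance (employee share): $8,130.84 × 0.0091 = $73.99
AD&D insurance premium: $26.92
Total deductions = $164.63 + $180.23 + $965.46 + $467.16 + $406.54 + $73.99 + $26.92 = $2,284.93
Net pay = $8,130.84 − $2,284.93 = $5,845.91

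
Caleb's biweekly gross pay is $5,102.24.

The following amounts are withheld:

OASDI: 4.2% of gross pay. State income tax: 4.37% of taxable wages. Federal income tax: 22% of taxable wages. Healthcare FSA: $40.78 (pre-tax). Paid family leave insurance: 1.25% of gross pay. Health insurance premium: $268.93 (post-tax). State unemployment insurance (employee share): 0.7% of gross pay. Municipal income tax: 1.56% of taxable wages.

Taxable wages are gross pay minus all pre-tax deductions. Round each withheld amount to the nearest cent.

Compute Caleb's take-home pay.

Healthcare FSA: $40.78
Taxable wages = $5,102.24 − $40.78 = $5,061.46
Federal income tax: $5,061.46 × 0.22 = $1,113.52
Municipal income tax: $5,061.46 × 0.0156 = $78.96
State income tax: $5,061.46 × 0.0437 = $221.19
OASDI: $5,102.24 × 0.042 = $214.29
State unemployment insurance (employee share): $5,102.24 × 0.007 = $35.72
Paid family leave insurance: $5,102.24 × 0.0125 = $63.78
Health insurance premium: $268.93
Total deductions = $40.78 + $1,113.52 + $78.96 + $221.19 + $214.29 + $35.72 + $63.78 + $268.93 = $2,037.17
Net pay = $5,102.24 − $2,037.17 = $3,065.07

$3,065.07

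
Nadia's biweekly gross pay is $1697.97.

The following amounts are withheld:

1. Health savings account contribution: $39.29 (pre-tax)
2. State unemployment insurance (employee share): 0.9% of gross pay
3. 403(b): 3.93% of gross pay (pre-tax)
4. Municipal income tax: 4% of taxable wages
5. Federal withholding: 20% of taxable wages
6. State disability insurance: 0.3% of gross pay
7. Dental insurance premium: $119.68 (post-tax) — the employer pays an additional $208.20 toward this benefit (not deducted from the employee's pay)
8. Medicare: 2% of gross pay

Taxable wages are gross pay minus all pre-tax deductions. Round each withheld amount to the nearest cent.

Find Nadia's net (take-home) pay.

$1035.87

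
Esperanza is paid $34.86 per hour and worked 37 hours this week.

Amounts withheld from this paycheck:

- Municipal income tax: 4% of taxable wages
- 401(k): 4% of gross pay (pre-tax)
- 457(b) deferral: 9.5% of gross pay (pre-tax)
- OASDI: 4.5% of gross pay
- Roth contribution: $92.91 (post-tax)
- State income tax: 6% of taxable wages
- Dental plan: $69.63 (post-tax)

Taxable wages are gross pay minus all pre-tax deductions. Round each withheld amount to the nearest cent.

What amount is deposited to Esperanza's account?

$783.55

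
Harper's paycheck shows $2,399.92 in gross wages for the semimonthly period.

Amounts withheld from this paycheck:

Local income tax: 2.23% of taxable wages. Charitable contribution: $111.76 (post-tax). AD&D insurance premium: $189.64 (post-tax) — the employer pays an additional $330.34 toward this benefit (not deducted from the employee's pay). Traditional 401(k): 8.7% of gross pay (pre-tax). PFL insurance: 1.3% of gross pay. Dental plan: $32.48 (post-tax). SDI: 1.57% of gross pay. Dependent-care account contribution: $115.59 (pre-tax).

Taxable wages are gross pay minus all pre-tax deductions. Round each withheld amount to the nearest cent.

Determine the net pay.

$1,626.50

Dependent-care account contribution: $115.59
Traditional 401(k): $2,399.92 × 0.087 = $208.79
Pre-tax total = $115.59 + $208.79 = $324.38
Taxable wages = $2,399.92 − $324.38 = $2,075.54
Local income tax: $2,075.54 × 0.0223 = $46.28
SDI: $2,399.92 × 0.0157 = $37.68
PFL insurance: $2,399.92 × 0.013 = $31.20
Dental plan: $32.48
Charitable contribution: $111.76
AD&D insurance premium: $189.64
(Employer's $330.34 toward AD&D insurance premium is not withheld from the employee.)
Total deductions = $115.59 + $208.79 + $46.28 + $37.68 + $31.20 + $32.48 + $111.76 + $189.64 = $773.42
Net pay = $2,399.92 − $773.42 = $1,626.50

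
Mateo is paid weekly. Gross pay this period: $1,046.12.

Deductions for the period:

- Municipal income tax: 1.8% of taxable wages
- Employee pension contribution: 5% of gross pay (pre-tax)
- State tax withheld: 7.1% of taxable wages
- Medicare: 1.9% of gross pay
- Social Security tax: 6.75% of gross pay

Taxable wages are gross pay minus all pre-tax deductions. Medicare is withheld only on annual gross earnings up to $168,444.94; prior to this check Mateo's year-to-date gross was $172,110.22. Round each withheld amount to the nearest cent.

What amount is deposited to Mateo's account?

Employee pension contribution: $1,046.12 × 0.05 = $52.31
Taxable wages = $1,046.12 − $52.31 = $993.81
Municipal income tax: $993.81 × 0.018 = $17.89
State tax withheld: $993.81 × 0.071 = $70.56
Medicare: annual cap $168,444.94 already reached (YTD $172,110.22), so $0.00
Social Security tax: $1,046.12 × 0.0675 = $70.61
Total deductions = $52.31 + $17.89 + $70.56 + $0.00 + $70.61 = $211.37
Net pay = $1,046.12 − $211.37 = $834.75

$834.75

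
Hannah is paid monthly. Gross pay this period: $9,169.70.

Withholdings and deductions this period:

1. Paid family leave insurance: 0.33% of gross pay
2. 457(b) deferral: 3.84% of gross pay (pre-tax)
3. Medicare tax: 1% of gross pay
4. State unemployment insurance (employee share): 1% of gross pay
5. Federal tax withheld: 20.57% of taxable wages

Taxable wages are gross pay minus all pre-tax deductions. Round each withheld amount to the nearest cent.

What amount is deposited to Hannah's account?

457(b) deferral: $9,169.70 × 0.0384 = $352.12
Taxable wages = $9,169.70 − $352.12 = $8,817.58
Federal tax withheld: $8,817.58 × 0.2057 = $1,813.78
Medicare tax: $9,169.70 × 0.01 = $91.70
State unemployment insurance (employee share): $9,169.70 × 0.01 = $91.70
Paid family leave insurance: $9,169.70 × 0.0033 = $30.26
Total deductions = $352.12 + $1,813.78 + $91.70 + $91.70 + $30.26 = $2,379.56
Net pay = $9,169.70 − $2,379.56 = $6,790.14

$6,790.14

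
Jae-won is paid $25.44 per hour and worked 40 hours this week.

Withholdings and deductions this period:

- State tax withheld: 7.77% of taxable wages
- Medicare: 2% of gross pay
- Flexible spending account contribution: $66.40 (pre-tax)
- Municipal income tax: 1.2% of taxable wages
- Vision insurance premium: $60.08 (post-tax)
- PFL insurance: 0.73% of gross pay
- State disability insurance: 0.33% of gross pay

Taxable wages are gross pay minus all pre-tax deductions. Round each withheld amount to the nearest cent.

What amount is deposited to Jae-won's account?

Gross pay: 40 × $25.44 = $1,017.60
Flexible spending account contribution: $66.40
Taxable wages = $1,017.60 − $66.40 = $951.20
State tax withheld: $951.20 × 0.0777 = $73.91
Municipal income tax: $951.20 × 0.012 = $11.41
Medicare: $1,017.60 × 0.02 = $20.35
PFL insurance: $1,017.60 × 0.0073 = $7.43
State disability insurance: $1,017.60 × 0.0033 = $3.36
Vision insurance premium: $60.08
Total deductions = $66.40 + $73.91 + $11.41 + $20.35 + $7.43 + $3.36 + $60.08 = $242.94
Net pay = $1,017.60 − $242.94 = $774.66

$774.66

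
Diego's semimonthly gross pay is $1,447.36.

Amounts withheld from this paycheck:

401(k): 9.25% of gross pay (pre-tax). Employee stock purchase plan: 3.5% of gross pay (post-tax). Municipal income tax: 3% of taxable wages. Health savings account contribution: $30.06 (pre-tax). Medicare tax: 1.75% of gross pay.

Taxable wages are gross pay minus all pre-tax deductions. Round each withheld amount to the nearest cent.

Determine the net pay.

$1,168.93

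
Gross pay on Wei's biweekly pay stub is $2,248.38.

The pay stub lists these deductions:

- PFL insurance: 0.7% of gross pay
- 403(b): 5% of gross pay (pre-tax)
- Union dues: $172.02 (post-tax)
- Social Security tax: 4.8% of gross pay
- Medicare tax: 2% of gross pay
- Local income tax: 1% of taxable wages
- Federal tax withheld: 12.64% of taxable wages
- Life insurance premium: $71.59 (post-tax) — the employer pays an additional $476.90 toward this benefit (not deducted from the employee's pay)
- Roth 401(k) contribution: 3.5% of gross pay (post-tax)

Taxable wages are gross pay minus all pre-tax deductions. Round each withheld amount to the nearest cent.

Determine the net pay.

$1,353.68

403(b): $2,248.38 × 0.05 = $112.42
Taxable wages = $2,248.38 − $112.42 = $2,135.96
Federal tax withheld: $2,135.96 × 0.1264 = $269.99
Local income tax: $2,135.96 × 0.01 = $21.36
Medicare tax: $2,248.38 × 0.02 = $44.97
Social Security tax: $2,248.38 × 0.048 = $107.92
PFL insurance: $2,248.38 × 0.007 = $15.74
Life insurance premium: $71.59
Roth 401(k) contribution: $2,248.38 × 0.035 = $78.69
Union dues: $172.02
(Employer's $476.90 toward life insurance premium is not withheld from the employee.)
Total deductions = $112.42 + $269.99 + $21.36 + $44.97 + $107.92 + $15.74 + $71.59 + $78.69 + $172.02 = $894.70
Net pay = $2,248.38 − $894.70 = $1,353.68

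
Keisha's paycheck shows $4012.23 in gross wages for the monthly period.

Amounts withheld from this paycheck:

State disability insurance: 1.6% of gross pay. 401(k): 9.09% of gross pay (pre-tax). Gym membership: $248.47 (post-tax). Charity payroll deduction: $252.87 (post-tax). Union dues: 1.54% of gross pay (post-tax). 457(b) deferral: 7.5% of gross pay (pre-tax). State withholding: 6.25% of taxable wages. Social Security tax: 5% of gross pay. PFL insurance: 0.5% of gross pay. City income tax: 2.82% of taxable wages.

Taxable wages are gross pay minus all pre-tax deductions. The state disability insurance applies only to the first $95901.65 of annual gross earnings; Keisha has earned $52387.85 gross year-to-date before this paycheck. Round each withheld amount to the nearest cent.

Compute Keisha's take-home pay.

$2195.07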